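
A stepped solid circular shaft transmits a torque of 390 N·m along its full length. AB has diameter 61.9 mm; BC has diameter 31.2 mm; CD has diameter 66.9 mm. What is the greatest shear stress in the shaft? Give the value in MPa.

Under the same torque, τ_max = 16T/(πd³) is largest where d is smallest — segment BC (d = 31.2 mm).
τ_max = 16·390.0/(π·(0.0312)³) = 6.540×10^7 Pa.

65.4 MPa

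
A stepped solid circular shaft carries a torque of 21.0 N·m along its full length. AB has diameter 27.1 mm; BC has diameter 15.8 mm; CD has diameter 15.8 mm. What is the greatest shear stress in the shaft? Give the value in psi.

Under the same torque, τ_max = 16T/(πd³) is largest where d is smallest — segment BC (d = 15.8 mm).
τ_max = 16·21.00/(π·(0.0158)³) = 2.712×10^7 Pa.

3930 psi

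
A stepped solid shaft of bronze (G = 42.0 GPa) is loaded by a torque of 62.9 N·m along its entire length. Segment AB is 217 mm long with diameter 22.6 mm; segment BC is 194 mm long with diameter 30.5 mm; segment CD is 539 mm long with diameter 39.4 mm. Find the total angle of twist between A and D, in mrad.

J_AB = π(0.0226)⁴/32 = 2.56×10^-8 m⁴; J_BC = π(0.0305)⁴/32 = 8.50×10^-8 m⁴; J_CD = π(0.0394)⁴/32 = 2.37×10^-7 m⁴.
θ = (T/G)·Σ L_i/J_i = (62.90/42.0×10⁹)·(0.217/2.56×10^-8 + 0.194/8.50×10^-8 + 0.539/2.37×10^-7) = 0.01952 rad.

19.5 mrad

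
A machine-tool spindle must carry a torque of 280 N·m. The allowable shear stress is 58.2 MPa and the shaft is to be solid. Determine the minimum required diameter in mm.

For a solid shaft τ_max = 16T/(πd³), so d = (16T/(π τ_allow))^(1/3) = (16·280.0/(π·5.82×10^7))^(1/3) = 0.02904 m.

29.0 mm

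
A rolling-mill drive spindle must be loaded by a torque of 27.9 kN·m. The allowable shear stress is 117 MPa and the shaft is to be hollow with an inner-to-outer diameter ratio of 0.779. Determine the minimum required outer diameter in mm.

For a hollow shaft with d_i/d_o = 0.779: τ_max = 16T/(π d_o³ (1−k⁴)), so d_o = [16T/(π τ_allow (1−k⁴))]^(1/3) = [16·27900/(π·1.17×10^8·0.6317)]^(1/3) = 0.1243 m.

124 mm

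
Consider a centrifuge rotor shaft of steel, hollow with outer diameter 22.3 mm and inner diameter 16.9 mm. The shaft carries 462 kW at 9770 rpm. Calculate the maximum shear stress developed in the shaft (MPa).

309 MPa

ω = 2π·9770/60 = 1023 rad/s, so T = P/ω = 462×10³ / 1023 = 451.6 N·m.
J = π(d_o⁴ − d_i⁴)/32 = π(0.0223⁴ − 0.0169⁴)/32 = 1.627×10^-8 m⁴.
τ_max = T·r/J = 451.6 × 0.0112 / 1.627×10^-8 = 3.095×10^8 Pa.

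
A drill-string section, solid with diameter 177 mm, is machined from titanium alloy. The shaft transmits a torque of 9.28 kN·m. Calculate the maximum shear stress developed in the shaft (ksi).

J = πd⁴/32 = π(0.177)⁴/32 = 9.636×10^-5 m⁴.
τ_max = T·r/J = 9280 × 0.0885 / 9.636×10^-5 = 8.523×10^6 Pa.

1.24 ksi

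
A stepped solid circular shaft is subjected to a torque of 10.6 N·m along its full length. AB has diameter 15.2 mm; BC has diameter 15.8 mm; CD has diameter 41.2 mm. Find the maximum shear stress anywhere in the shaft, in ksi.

2.23 ksi

Under the same torque, τ_max = 16T/(πd³) is largest where d is smallest — segment AB (d = 15.2 mm).
τ_max = 16·10.60/(π·(0.0152)³) = 1.537×10^7 Pa.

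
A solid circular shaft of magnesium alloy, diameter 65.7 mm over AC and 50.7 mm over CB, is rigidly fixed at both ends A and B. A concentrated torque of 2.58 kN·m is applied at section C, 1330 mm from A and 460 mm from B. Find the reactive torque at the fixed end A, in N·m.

1270 N·m

Compatibility: T_A·a/J_AC = T_B·b/J_CB with T_A + T_B = T₀.
J_AC = 1.83×10^-6 m⁴, J_CB = 6.49×10^-7 m⁴, so T_A = T₀·(J_AC/a)/((J_AC/a)+(J_CB/b)) = 1274 N·m, T_B = 1306 N·m.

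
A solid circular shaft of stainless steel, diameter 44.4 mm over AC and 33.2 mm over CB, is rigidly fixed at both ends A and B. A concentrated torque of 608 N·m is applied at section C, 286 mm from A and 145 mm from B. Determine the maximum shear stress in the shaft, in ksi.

Compatibility: T_A·a/J_AC = T_B·b/J_CB with T_A + T_B = T₀.
J_AC = 3.82×10^-7 m⁴, J_CB = 1.19×10^-7 m⁴, so T_A = T₀·(J_AC/a)/((J_AC/a)+(J_CB/b)) = 376.1 N·m, T_B = 231.9 N·m.
τ in each portion: τ_AC = 2.19×10^7 Pa, τ_CB = 3.23×10^7 Pa; maximum is in CB.
τ_max = T_CB·r/J = 231.9·0.0166/1.19×10^-7 = 3.228×10^7 Pa.

4.68 ksi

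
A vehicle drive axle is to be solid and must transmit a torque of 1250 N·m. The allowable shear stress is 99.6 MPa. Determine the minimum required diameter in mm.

40.0 mm

For a solid shaft τ_max = 16T/(πd³), so d = (16T/(π τ_allow))^(1/3) = (16·1250/(π·9.96×10^7))^(1/3) = 0.03998 m.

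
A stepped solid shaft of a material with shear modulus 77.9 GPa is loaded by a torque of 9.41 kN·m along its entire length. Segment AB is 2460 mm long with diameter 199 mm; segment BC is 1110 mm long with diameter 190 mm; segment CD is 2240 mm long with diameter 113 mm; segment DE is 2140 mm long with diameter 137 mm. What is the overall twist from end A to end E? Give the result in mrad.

27.4 mrad

J_AB = π(0.199)⁴/32 = 1.54×10^-4 m⁴; J_BC = π(0.190)⁴/32 = 1.28×10^-4 m⁴; J_CD = π(0.113)⁴/32 = 1.60×10^-5 m⁴; J_DE = π(0.137)⁴/32 = 3.46×10^-5 m⁴.
θ = (T/G)·Σ L_i/J_i = (9410/77.9×10⁹)·(2.46/1.54×10^-4 + 1.11/1.28×10^-4 + 2.24/1.60×10^-5 + 2.14/3.46×10^-5) = 0.02736 rad.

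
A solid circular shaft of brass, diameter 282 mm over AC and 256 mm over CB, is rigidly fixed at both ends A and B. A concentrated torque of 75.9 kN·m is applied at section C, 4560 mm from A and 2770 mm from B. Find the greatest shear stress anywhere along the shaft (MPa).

Compatibility: T_A·a/J_AC = T_B·b/J_CB with T_A + T_B = T₀.
J_AC = 6.21×10^-4 m⁴, J_CB = 4.22×10^-4 m⁴, so T_A = T₀·(J_AC/a)/((J_AC/a)+(J_CB/b)) = 35840 N·m, T_B = 40060 N·m.
τ in each portion: τ_AC = 8.14×10^6 Pa, τ_CB = 1.22×10^7 Pa; maximum is in CB.
τ_max = T_CB·r/J = 40060·0.128/4.22×10^-4 = 1.216×10^7 Pa.

12.2 MPa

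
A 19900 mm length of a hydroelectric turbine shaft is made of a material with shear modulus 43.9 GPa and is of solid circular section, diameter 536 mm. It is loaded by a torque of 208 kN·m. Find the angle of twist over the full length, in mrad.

11.6 mrad

J = πd⁴/32 = π(0.536)⁴/32 = 8.103×10^-3 m⁴.
θ = T·L/(G·J) = 208000 × 19.9 / (43.9×10⁹ × 8.103×10^-3) = 0.01164 rad.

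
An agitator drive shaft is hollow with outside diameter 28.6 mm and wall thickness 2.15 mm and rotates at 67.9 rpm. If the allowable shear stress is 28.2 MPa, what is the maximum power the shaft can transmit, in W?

J = π(d_o⁴ − d_i⁴)/32 = π(0.0286⁴ − 0.0243⁴)/32 = 3.145×10^-8 m⁴.
T_max = τ_allow·J/r = 2.82×10^7 × 3.145×10^-8 / 0.0143 = 62.03 N·m.
ω = 2π·67.9/60 = 7.110 rad/s, so P_max = T_max·ω = 441.0 W.

441 W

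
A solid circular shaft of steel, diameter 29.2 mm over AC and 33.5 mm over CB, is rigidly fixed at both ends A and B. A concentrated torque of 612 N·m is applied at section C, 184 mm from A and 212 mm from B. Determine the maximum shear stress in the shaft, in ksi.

Compatibility: T_A·a/J_AC = T_B·b/J_CB with T_A + T_B = T₀.
J_AC = 7.14×10^-8 m⁴, J_CB = 1.24×10^-7 m⁴, so T_A = T₀·(J_AC/a)/((J_AC/a)+(J_CB/b)) = 244.4 N·m, T_B = 367.6 N·m.
τ in each portion: τ_AC = 5.00×10^7 Pa, τ_CB = 4.98×10^7 Pa; maximum is in AC.
τ_max = T_AC·r/J = 244.4·0.0146/7.14×10^-8 = 5.000×10^7 Pa.

7.25 ksi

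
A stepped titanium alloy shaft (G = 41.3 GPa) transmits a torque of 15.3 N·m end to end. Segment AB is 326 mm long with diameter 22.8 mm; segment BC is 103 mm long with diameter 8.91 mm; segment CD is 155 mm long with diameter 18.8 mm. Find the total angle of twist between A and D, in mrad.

70.9 mrad

J_AB = π(0.0228)⁴/32 = 2.65×10^-8 m⁴; J_BC = π(0.00891)⁴/32 = 6.19×10^-10 m⁴; J_CD = π(0.0188)⁴/32 = 1.23×10^-8 m⁴.
θ = (T/G)·Σ L_i/J_i = (15.30/41.3×10⁹)·(0.326/2.65×10^-8 + 0.103/6.19×10^-10 + 0.155/1.23×10^-8) = 0.07090 rad.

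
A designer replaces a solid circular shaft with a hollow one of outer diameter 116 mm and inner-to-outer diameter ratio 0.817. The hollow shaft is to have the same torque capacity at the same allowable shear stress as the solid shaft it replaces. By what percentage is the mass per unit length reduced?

Equal τ_max and T ⇒ the solid shaft needs d_s³ = d_o³(1−k⁴), so d_s = 116·(1−0.817⁴)^(1/3) = 95.30 mm.
Area ratio A_h/A_s = d_o²(1−k²)/d_s² = (1−k²)/(1−k⁴)^(2/3) = 0.4927.
Mass saving = 1 − 0.4927 = 50.7 %.

50.7 %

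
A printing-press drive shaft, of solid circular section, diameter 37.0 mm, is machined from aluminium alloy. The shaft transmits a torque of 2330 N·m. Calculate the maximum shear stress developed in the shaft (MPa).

234 MPa

J = πd⁴/32 = π(0.0370)⁴/32 = 1.840×10^-7 m⁴.
τ_max = T·r/J = 2330 × 0.0185 / 1.840×10^-7 = 2.343×10^8 Pa.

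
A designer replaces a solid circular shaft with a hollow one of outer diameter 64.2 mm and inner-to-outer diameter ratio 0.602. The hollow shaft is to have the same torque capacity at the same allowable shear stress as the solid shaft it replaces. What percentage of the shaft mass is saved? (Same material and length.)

Equal τ_max and T ⇒ the solid shaft needs d_s³ = d_o³(1−k⁴), so d_s = 64.2·(1−0.602⁴)^(1/3) = 61.26 mm.
Area ratio A_h/A_s = d_o²(1−k²)/d_s² = (1−k²)/(1−k⁴)^(2/3) = 0.7003.
Mass saving = 1 − 0.7003 = 30.0 %.

30.0 %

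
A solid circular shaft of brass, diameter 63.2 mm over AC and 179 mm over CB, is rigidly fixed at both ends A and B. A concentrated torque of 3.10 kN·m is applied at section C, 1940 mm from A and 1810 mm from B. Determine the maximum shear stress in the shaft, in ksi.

Compatibility: T_A·a/J_AC = T_B·b/J_CB with T_A + T_B = T₀.
J_AC = 1.57×10^-6 m⁴, J_CB = 1.01×10^-4 m⁴, so T_A = T₀·(J_AC/a)/((J_AC/a)+(J_CB/b)) = 44.30 N·m, T_B = 3056 N·m.
τ in each portion: τ_AC = 8.94×10^5 Pa, τ_CB = 2.71×10^6 Pa; maximum is in CB.
τ_max = T_CB·r/J = 3056·0.0895/1.01×10^-4 = 2.713×10^6 Pa.

0.394 ksi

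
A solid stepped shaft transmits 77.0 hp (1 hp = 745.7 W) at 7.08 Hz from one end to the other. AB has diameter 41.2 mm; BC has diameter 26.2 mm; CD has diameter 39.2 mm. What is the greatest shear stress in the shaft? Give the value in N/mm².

ω = 2π·7.08 = 44.48 rad/s, so T = P/ω = 77.0×745.7 / 44.48 = 1291 N·m.
Under the same torque, τ_max = 16T/(πd³) is largest where d is smallest — segment BC (d = 26.2 mm).
τ_max = 16·1291/(π·(0.0262)³) = 3.655×10^8 Pa.

366 N/mm²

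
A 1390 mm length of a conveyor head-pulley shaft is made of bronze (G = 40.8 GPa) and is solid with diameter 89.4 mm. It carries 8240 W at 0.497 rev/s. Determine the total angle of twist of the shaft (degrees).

0.821°

ω = 2π·0.497 = 3.123 rad/s, so T = P/ω = 8240 / 3.123 = 2639 N·m.
J = πd⁴/32 = π(0.0894)⁴/32 = 6.271×10^-6 m⁴.
θ = T·L/(G·J) = 2639 × 1.39 / (40.8×10⁹ × 6.271×10^-6) = 0.01433 rad.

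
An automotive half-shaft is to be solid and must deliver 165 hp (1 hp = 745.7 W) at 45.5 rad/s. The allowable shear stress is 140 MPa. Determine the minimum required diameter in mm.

ω = 45.5 rad/s, so T = P/ω = 165×745.7 / 45.50 = 2704 N·m.
For a solid shaft τ_max = 16T/(πd³), so d = (16T/(π τ_allow))^(1/3) = (16·2704/(π·1.40×10^8))^(1/3) = 0.04616 m.

46.2 mm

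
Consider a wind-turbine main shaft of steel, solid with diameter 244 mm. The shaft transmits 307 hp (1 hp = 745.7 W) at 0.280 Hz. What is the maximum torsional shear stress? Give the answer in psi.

6620 psi

ω = 2π·0.280 = 1.759 rad/s, so T = P/ω = 307×745.7 / 1.759 = 130100 N·m.
J = πd⁴/32 = π(0.244)⁴/32 = 3.480×10^-4 m⁴.
τ_max = T·r/J = 130100 × 0.122 / 3.480×10^-4 = 4.562×10^7 Pa.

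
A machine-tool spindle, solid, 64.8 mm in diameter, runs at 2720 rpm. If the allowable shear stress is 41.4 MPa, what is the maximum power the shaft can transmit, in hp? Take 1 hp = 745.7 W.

J = πd⁴/32 = π(0.0648)⁴/32 = 1.731×10^-6 m⁴.
T_max = τ_allow·J/r = 4.14×10^7 × 1.731×10^-6 / 0.0324 = 2212 N·m.
ω = 2π·2720/60 = 284.8 rad/s, so P_max = T_max·ω = 6.300×10^5 W.

845 hp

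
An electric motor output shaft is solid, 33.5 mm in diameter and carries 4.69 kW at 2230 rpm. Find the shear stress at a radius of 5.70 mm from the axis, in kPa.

926 kPa

ω = 2π·2230/60 = 233.5 rad/s, so T = P/ω = 4.69×10³ / 233.5 = 20.08 N·m.
J = πd⁴/32 = π(0.0335)⁴/32 = 1.236×10^-7 m⁴.
Shear stress varies linearly with radius: τ = T·r/J = 20.08 × 0.00570 / 1.236×10^-7 = 9.258×10^5 Pa.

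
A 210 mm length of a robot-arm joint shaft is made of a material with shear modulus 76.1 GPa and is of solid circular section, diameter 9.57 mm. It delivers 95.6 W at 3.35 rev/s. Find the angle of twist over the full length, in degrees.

ω = 2π·3.35 = 21.05 rad/s, so T = P/ω = 95.6 / 21.05 = 4.542 N·m.
J = πd⁴/32 = π(0.00957)⁴/32 = 8.235×10^-10 m⁴.
θ = T·L/(G·J) = 4.542 × 0.210 / (76.1×10⁹ × 8.235×10^-10) = 0.01522 rad.

0.872°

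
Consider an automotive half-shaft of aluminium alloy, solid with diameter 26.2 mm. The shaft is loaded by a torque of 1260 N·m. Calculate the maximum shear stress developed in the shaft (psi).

51800 psi

J = πd⁴/32 = π(0.0262)⁴/32 = 4.626×10^-8 m⁴.
τ_max = T·r/J = 1260 × 0.0131 / 4.626×10^-8 = 3.568×10^8 Pa.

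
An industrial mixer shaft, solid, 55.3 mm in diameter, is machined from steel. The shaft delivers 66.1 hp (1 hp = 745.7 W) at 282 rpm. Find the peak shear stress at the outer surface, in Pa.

ω = 2π·282/60 = 29.53 rad/s, so T = P/ω = 66.1×745.7 / 29.53 = 1669 N·m.
J = πd⁴/32 = π(0.0553)⁴/32 = 9.181×10^-7 m⁴.
τ_max = T·r/J = 1669 × 0.0276 / 9.181×10^-7 = 5.027×10^7 Pa.

5.03e7 Pa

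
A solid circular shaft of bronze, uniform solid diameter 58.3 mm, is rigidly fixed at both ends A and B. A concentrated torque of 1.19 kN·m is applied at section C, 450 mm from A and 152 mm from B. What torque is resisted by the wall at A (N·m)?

300 N·m

With uniform GJ and both ends fixed, compatibility θ_AC = θ_CB gives T_A·a = T_B·b, together with T_A + T_B = T₀.
T_A = T₀·b/(a+b) = 1190·152/602.0 = 300.5 N·m; T_B = 889.5 N·m.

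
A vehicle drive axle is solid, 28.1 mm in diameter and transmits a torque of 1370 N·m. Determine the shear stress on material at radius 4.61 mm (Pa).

1.03e8 Pa

J = πd⁴/32 = π(0.0281)⁴/32 = 6.121×10^-8 m⁴.
Shear stress varies linearly with radius: τ = T·r/J = 1370 × 0.00461 / 6.121×10^-8 = 1.032×10^8 Pa.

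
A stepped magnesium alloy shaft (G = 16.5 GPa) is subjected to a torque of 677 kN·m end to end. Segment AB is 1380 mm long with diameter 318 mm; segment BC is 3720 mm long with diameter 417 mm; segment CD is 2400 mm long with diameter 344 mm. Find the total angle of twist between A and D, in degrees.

J_AB = π(0.318)⁴/32 = 1.00×10^-3 m⁴; J_BC = π(0.417)⁴/32 = 2.97×10^-3 m⁴; J_CD = π(0.344)⁴/32 = 1.37×10^-3 m⁴.
θ = (T/G)·Σ L_i/J_i = (677000/16.5×10⁹)·(1.38/1.00×10^-3 + 3.72/2.97×10^-3 + 2.40/1.37×10^-3) = 0.1794 rad.

10.3°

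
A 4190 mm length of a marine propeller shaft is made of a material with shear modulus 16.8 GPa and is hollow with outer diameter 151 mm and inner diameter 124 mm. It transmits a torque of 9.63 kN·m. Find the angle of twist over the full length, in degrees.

J = π(d_o⁴ − d_i⁴)/32 = π(0.151⁴ − 0.124⁴)/32 = 2.783×10^-5 m⁴.
θ = T·L/(G·J) = 9630 × 4.19 / (16.8×10⁹ × 2.783×10^-5) = 0.08630 rad.

4.94°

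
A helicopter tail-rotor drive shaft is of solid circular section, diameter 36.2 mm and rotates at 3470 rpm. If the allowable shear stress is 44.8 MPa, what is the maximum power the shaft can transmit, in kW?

152 kW

J = πd⁴/32 = π(0.0362)⁴/32 = 1.686×10^-7 m⁴.
T_max = τ_allow·J/r = 4.48×10^7 × 1.686×10^-7 / 0.0181 = 417.3 N·m.
ω = 2π·3470/60 = 363.4 rad/s, so P_max = T_max·ω = 1.516×10^5 W.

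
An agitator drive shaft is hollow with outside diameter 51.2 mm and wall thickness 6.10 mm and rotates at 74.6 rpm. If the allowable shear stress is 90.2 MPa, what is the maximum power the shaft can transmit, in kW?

12.3 kW

J = π(d_o⁴ − d_i⁴)/32 = π(0.0512⁴ − 0.0390⁴)/32 = 4.475×10^-7 m⁴.
T_max = τ_allow·J/r = 9.02×10^7 × 4.475×10^-7 / 0.0256 = 1577 N·m.
ω = 2π·74.6/60 = 7.812 rad/s, so P_max = T_max·ω = 1.232×10^4 W.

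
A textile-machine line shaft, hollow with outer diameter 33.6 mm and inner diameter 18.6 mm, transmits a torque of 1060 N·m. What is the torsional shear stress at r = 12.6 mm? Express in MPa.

118 MPa

J = π(d_o⁴ − d_i⁴)/32 = π(0.0336⁴ − 0.0186⁴)/32 = 1.134×10^-7 m⁴.
Shear stress varies linearly with radius: τ = T·r/J = 1060 × 0.0126 / 1.134×10^-7 = 1.178×10^8 Pa.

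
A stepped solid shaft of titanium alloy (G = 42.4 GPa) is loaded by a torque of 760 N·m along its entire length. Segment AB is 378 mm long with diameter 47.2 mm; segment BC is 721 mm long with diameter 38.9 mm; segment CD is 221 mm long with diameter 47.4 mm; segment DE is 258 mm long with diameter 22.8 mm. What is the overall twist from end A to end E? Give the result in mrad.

254 mrad

J_AB = π(0.0472)⁴/32 = 4.87×10^-7 m⁴; J_BC = π(0.0389)⁴/32 = 2.25×10^-7 m⁴; J_CD = π(0.0474)⁴/32 = 4.96×10^-7 m⁴; J_DE = π(0.0228)⁴/32 = 2.65×10^-8 m⁴.
θ = (T/G)·Σ L_i/J_i = (760.0/42.4×10⁹)·(0.378/4.87×10^-7 + 0.721/2.25×10^-7 + 0.221/4.96×10^-7 + 0.258/2.65×10^-8) = 0.2537 rad.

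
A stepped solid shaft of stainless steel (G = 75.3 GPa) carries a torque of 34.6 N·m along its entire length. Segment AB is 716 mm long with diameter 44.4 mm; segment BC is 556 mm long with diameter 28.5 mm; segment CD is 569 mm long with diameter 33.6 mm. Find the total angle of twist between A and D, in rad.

0.00690 rad

J_AB = π(0.0444)⁴/32 = 3.82×10^-7 m⁴; J_BC = π(0.0285)⁴/32 = 6.48×10^-8 m⁴; J_CD = π(0.0336)⁴/32 = 1.25×10^-7 m⁴.
θ = (T/G)·Σ L_i/J_i = (34.60/75.3×10⁹)·(0.716/3.82×10^-7 + 0.556/6.48×10^-8 + 0.569/1.25×10^-7) = 6.896×10^-3 rad.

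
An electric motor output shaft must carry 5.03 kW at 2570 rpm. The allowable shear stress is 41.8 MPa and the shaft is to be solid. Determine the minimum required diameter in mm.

13.2 mm

ω = 2π·2570/60 = 269.1 rad/s, so T = P/ω = 5.03×10³ / 269.1 = 18.69 N·m.
For a solid shaft τ_max = 16T/(πd³), so d = (16T/(π τ_allow))^(1/3) = (16·18.69/(π·4.18×10^7))^(1/3) = 0.01316 m.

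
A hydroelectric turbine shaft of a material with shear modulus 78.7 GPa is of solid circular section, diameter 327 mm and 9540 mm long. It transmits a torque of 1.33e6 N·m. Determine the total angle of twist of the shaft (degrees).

8.23°

J = πd⁴/32 = π(0.327)⁴/32 = 1.123×10^-3 m⁴.
θ = T·L/(G·J) = 1.330e6 × 9.54 / (78.7×10⁹ × 1.123×10^-3) = 0.1436 rad.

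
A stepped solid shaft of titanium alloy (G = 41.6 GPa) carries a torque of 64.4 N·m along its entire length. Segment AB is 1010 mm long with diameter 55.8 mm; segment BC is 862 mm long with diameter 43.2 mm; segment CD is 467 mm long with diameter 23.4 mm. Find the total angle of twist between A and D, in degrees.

1.72°

J_AB = π(0.0558)⁴/32 = 9.52×10^-7 m⁴; J_BC = π(0.0432)⁴/32 = 3.42×10^-7 m⁴; J_CD = π(0.0234)⁴/32 = 2.94×10^-8 m⁴.
θ = (T/G)·Σ L_i/J_i = (64.40/41.6×10⁹)·(1.01/9.52×10^-7 + 0.862/3.42×10^-7 + 0.467/2.94×10^-8) = 0.03011 rad.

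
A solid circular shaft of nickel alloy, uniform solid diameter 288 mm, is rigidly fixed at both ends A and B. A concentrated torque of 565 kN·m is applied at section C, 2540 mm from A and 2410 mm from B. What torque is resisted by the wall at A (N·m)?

With uniform GJ and both ends fixed, compatibility θ_AC = θ_CB gives T_A·a = T_B·b, together with T_A + T_B = T₀.
T_A = T₀·b/(a+b) = 565000·2410/4950 = 275100 N·m; T_B = 289900 N·m.

275000 N·m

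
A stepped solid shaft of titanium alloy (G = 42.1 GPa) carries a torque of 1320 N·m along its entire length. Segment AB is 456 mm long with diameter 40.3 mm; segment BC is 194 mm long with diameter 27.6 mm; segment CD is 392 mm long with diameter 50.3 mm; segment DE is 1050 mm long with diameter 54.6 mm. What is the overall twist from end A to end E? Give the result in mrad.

J_AB = π(0.0403)⁴/32 = 2.59×10^-7 m⁴; J_BC = π(0.0276)⁴/32 = 5.70×10^-8 m⁴; J_CD = π(0.0503)⁴/32 = 6.28×10^-7 m⁴; J_DE = π(0.0546)⁴/32 = 8.73×10^-7 m⁴.
θ = (T/G)·Σ L_i/J_i = (1320/42.1×10⁹)·(0.456/2.59×10^-7 + 0.194/5.70×10^-8 + 0.392/6.28×10^-7 + 1.05/8.73×10^-7) = 0.2193 rad.

219 mrad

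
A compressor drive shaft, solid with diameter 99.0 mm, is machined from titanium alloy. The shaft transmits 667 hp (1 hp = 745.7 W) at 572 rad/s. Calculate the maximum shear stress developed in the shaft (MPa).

ω = 572 rad/s, so T = P/ω = 667×745.7 / 572.0 = 869.5 N·m.
J = πd⁴/32 = π(0.0990)⁴/32 = 9.431×10^-6 m⁴.
τ_max = T·r/J = 869.5 × 0.0495 / 9.431×10^-6 = 4.564×10^6 Pa.

4.56 MPa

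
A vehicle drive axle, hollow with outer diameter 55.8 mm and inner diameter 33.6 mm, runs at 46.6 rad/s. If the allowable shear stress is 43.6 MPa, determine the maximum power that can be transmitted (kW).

J = π(d_o⁴ − d_i⁴)/32 = π(0.0558⁴ − 0.0336⁴)/32 = 8.267×10^-7 m⁴.
T_max = τ_allow·J/r = 4.36×10^7 × 8.267×10^-7 / 0.0279 = 1292 N·m.
ω = 46.6 rad/s, so P_max = T_max·ω = 6.020×10^4 W.

60.2 kW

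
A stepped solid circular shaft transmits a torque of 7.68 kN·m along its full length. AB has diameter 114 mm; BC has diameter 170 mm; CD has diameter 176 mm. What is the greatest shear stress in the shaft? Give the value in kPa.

26400 kPa

Under the same torque, τ_max = 16T/(πd³) is largest where d is smallest — segment AB (d = 114 mm).
τ_max = 16·7680/(π·(0.114)³) = 2.640×10^7 Pa.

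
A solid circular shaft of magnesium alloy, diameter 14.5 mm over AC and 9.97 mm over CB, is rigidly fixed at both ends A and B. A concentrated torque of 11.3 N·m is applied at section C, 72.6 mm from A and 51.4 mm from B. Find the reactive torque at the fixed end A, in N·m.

8.59 N·m

Compatibility: T_A·a/J_AC = T_B·b/J_CB with T_A + T_B = T₀.
J_AC = 4.34×10^-9 m⁴, J_CB = 9.70×10^-10 m⁴, so T_A = T₀·(J_AC/a)/((J_AC/a)+(J_CB/b)) = 8.589 N·m, T_B = 2.711 N·m.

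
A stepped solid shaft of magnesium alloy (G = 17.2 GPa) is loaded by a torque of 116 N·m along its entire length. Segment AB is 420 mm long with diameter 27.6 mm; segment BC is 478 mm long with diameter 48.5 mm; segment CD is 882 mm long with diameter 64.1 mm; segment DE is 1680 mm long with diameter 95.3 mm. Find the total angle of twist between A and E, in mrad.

60.6 mrad

J_AB = π(0.0276)⁴/32 = 5.70×10^-8 m⁴; J_BC = π(0.0485)⁴/32 = 5.43×10^-7 m⁴; J_CD = π(0.0641)⁴/32 = 1.66×10^-6 m⁴; J_DE = π(0.0953)⁴/32 = 8.10×10^-6 m⁴.
θ = (T/G)·Σ L_i/J_i = (116.0/17.2×10⁹)·(0.420/5.70×10^-8 + 0.478/5.43×10^-7 + 0.882/1.66×10^-6 + 1.68/8.10×10^-6) = 0.06064 rad.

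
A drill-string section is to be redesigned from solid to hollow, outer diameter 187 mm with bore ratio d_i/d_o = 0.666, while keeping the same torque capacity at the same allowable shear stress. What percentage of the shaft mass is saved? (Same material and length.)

35.6 %

Equal τ_max and T ⇒ the solid shaft needs d_s³ = d_o³(1−k⁴), so d_s = 187·(1−0.666⁴)^(1/3) = 173.8 mm.
Area ratio A_h/A_s = d_o²(1−k²)/d_s² = (1−k²)/(1−k⁴)^(2/3) = 0.6439.
Mass saving = 1 − 0.6439 = 35.6 %.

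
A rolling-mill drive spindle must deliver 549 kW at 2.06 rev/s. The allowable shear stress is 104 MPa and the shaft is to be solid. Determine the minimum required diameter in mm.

ω = 2π·2.06 = 12.94 rad/s, so T = P/ω = 549×10³ / 12.94 = 42420 N·m.
For a solid shaft τ_max = 16T/(πd³), so d = (16T/(π τ_allow))^(1/3) = (16·42420/(π·1.04×10^8))^(1/3) = 0.1276 m.

128 mm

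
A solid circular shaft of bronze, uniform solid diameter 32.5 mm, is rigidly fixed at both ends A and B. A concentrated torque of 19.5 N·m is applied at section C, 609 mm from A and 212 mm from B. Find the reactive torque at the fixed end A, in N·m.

5.04 N·m

With uniform GJ and both ends fixed, compatibility θ_AC = θ_CB gives T_A·a = T_B·b, together with T_A + T_B = T₀.
T_A = T₀·b/(a+b) = 19.50·212/821.0 = 5.035 N·m; T_B = 14.46 N·m.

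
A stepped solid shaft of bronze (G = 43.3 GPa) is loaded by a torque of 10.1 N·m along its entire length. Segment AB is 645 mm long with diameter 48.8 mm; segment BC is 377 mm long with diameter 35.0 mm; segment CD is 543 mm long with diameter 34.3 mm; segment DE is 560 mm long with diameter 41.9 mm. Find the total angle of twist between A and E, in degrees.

0.128°

J_AB = π(0.0488)⁴/32 = 5.57×10^-7 m⁴; J_BC = π(0.0350)⁴/32 = 1.47×10^-7 m⁴; J_CD = π(0.0343)⁴/32 = 1.36×10^-7 m⁴; J_DE = π(0.0419)⁴/32 = 3.03×10^-7 m⁴.
θ = (T/G)·Σ L_i/J_i = (10.10/43.3×10⁹)·(0.645/5.57×10^-7 + 0.377/1.47×10^-7 + 0.543/1.36×10^-7 + 0.560/3.03×10^-7) = 2.231×10^-3 rad.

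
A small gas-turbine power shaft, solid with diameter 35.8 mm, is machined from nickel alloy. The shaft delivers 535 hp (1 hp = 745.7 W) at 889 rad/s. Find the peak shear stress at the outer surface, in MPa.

ω = 889 rad/s, so T = P/ω = 535×745.7 / 889.0 = 448.8 N·m.
J = πd⁴/32 = π(0.0358)⁴/32 = 1.613×10^-7 m⁴.
τ_max = T·r/J = 448.8 × 0.0179 / 1.613×10^-7 = 4.981×10^7 Pa.

49.8 MPa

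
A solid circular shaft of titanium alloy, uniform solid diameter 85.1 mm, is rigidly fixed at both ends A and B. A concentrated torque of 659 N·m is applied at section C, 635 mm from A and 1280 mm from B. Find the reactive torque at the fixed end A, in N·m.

440 N·m

With uniform GJ and both ends fixed, compatibility θ_AC = θ_CB gives T_A·a = T_B·b, together with T_A + T_B = T₀.
T_A = T₀·b/(a+b) = 659.0·1280/1915 = 440.5 N·m; T_B = 218.5 N·m.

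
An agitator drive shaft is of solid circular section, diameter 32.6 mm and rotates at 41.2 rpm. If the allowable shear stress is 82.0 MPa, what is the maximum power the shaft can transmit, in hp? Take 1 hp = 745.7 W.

J = πd⁴/32 = π(0.0326)⁴/32 = 1.109×10^-7 m⁴.
T_max = τ_allow·J/r = 8.20×10^7 × 1.109×10^-7 / 0.0163 = 557.8 N·m.
ω = 2π·41.2/60 = 4.314 rad/s, so P_max = T_max·ω = 2407 W.

3.23 hp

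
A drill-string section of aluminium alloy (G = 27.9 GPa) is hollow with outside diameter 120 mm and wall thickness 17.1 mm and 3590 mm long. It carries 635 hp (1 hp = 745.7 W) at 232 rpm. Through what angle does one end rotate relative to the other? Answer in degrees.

ω = 2π·232/60 = 24.29 rad/s, so T = P/ω = 635×745.7 / 24.29 = 19490 N·m.
J = π(d_o⁴ − d_i⁴)/32 = π(0.120⁴ − 0.0858⁴)/32 = 1.504×10^-5 m⁴.
θ = T·L/(G·J) = 19490 × 3.59 / (27.9×10⁹ × 1.504×10^-5) = 0.1668 rad.

9.56°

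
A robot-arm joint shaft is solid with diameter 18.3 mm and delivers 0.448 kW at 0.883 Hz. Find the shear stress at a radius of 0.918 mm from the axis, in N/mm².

6.73 N/mm²

ω = 2π·0.883 = 5.548 rad/s, so T = P/ω = 0.448×10³ / 5.548 = 80.75 N·m.
J = πd⁴/32 = π(0.0183)⁴/32 = 1.101×10^-8 m⁴.
Shear stress varies linearly with radius: τ = T·r/J = 80.75 × 9.18e-4 / 1.101×10^-8 = 6.732×10^6 Pa.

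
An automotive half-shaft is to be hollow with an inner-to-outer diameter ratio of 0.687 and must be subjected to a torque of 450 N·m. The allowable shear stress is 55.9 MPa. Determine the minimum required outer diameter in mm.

For a hollow shaft with d_i/d_o = 0.687: τ_max = 16T/(π d_o³ (1−k⁴)), so d_o = [16T/(π τ_allow (1−k⁴))]^(1/3) = [16·450.0/(π·5.59×10^7·0.7772)]^(1/3) = 0.03750 m.

37.5 mm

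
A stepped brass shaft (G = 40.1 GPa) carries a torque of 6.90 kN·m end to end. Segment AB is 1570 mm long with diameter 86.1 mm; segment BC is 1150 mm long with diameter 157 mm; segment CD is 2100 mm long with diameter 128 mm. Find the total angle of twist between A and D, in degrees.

J_AB = π(0.0861)⁴/32 = 5.40×10^-6 m⁴; J_BC = π(0.157)⁴/32 = 5.96×10^-5 m⁴; J_CD = π(0.128)⁴/32 = 2.64×10^-5 m⁴.
θ = (T/G)·Σ L_i/J_i = (6900/40.1×10⁹)·(1.57/5.40×10^-6 + 1.15/5.96×10^-5 + 2.10/2.64×10^-5) = 0.06710 rad.

3.84°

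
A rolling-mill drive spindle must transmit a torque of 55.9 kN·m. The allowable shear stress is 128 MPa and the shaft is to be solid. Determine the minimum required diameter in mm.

For a solid shaft τ_max = 16T/(πd³), so d = (16T/(π τ_allow))^(1/3) = (16·55900/(π·1.28×10^8))^(1/3) = 0.1305 m.

131 mm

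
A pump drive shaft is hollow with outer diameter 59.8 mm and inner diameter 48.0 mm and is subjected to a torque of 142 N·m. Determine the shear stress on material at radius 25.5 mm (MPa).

4.93 MPa

J = π(d_o⁴ − d_i⁴)/32 = π(0.0598⁴ − 0.0480⁴)/32 = 7.343×10^-7 m⁴.
Shear stress varies linearly with radius: τ = T·r/J = 142.0 × 0.0255 / 7.343×10^-7 = 4.931×10^6 Pa.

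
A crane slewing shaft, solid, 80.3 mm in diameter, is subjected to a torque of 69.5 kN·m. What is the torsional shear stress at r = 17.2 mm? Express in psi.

J = πd⁴/32 = π(0.0803)⁴/32 = 4.082×10^-6 m⁴.
Shear stress varies linearly with radius: τ = T·r/J = 69500 × 0.0172 / 4.082×10^-6 = 2.929×10^8 Pa.

42500 psi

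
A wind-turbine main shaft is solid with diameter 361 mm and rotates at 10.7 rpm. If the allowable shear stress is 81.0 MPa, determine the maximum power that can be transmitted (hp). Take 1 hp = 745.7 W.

1120 hp

J = πd⁴/32 = π(0.361)⁴/32 = 1.667×10^-3 m⁴.
T_max = τ_allow·J/r = 8.10×10^7 × 1.667×10^-3 / 0.180 = 748200 N·m.
ω = 2π·10.7/60 = 1.121 rad/s, so P_max = T_max·ω = 8.384×10^5 W.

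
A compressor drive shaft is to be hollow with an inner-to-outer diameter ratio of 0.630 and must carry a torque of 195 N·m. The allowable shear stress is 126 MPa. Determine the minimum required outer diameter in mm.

21.1 mm

For a hollow shaft with d_i/d_o = 0.630: τ_max = 16T/(π d_o³ (1−k⁴)), so d_o = [16T/(π τ_allow (1−k⁴))]^(1/3) = [16·195.0/(π·1.26×10^8·0.8425)]^(1/3) = 0.02107 m.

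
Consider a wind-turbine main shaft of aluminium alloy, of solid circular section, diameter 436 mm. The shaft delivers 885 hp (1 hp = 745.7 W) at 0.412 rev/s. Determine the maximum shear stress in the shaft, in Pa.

ω = 2π·0.412 = 2.589 rad/s, so T = P/ω = 885×745.7 / 2.589 = 254900 N·m.
J = πd⁴/32 = π(0.436)⁴/32 = 3.548×10^-3 m⁴.
τ_max = T·r/J = 254900 × 0.218 / 3.548×10^-3 = 1.567×10^7 Pa.

1.57e7 Pa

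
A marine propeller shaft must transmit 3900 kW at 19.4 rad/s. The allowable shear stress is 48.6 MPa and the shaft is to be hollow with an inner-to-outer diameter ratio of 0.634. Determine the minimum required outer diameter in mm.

293 mm

ω = 19.4 rad/s, so T = P/ω = 3900×10³ / 19.40 = 201000 N·m.
For a hollow shaft with d_i/d_o = 0.634: τ_max = 16T/(π d_o³ (1−k⁴)), so d_o = [16T/(π τ_allow (1−k⁴))]^(1/3) = [16·201000/(π·4.86×10^7·0.8384)]^(1/3) = 0.2929 m.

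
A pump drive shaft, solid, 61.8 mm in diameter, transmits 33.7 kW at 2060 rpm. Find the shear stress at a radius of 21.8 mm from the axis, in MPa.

ω = 2π·2060/60 = 215.7 rad/s, so T = P/ω = 33.7×10³ / 215.7 = 156.2 N·m.
J = πd⁴/32 = π(0.0618)⁴/32 = 1.432×10^-6 m⁴.
Shear stress varies linearly with radius: τ = T·r/J = 156.2 × 0.0218 / 1.432×10^-6 = 2.378×10^6 Pa.

2.38 MPa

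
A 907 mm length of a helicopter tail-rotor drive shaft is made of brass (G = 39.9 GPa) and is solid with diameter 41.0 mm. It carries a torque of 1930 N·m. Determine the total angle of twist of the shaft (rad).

0.158 rad

J = πd⁴/32 = π(0.0410)⁴/32 = 2.774×10^-7 m⁴.
θ = T·L/(G·J) = 1930 × 0.907 / (39.9×10⁹ × 2.774×10^-7) = 0.1581 rad.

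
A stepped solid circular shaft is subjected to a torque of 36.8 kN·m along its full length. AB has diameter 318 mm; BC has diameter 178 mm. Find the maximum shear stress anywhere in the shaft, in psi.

Under the same torque, τ_max = 16T/(πd³) is largest where d is smallest — segment BC (d = 178 mm).
τ_max = 16·36800/(π·(0.178)³) = 3.323×10^7 Pa.

4820 psi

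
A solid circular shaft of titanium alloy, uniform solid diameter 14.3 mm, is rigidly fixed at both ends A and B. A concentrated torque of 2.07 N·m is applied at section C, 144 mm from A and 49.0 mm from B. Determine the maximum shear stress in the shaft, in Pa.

2.69e6 Pa

With uniform GJ and both ends fixed, compatibility θ_AC = θ_CB gives T_A·a = T_B·b, together with T_A + T_B = T₀.
T_A = T₀·b/(a+b) = 2.070·49.0/193.0 = 0.5255 N·m; T_B = 1.544 N·m.
τ in each portion: τ_AC = 9.15×10^5 Pa, τ_CB = 2.69×10^6 Pa; maximum is in CB.
τ_max = T_CB·r/J = 1.544·0.00715/4.11×10^-9 = 2.690×10^6 Pa.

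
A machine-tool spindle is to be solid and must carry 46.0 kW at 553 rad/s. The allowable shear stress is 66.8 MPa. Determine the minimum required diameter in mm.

18.5 mm

ω = 553 rad/s, so T = P/ω = 46.0×10³ / 553.0 = 83.18 N·m.
For a solid shaft τ_max = 16T/(πd³), so d = (16T/(π τ_allow))^(1/3) = (16·83.18/(π·6.68×10^7))^(1/3) = 0.01851 m.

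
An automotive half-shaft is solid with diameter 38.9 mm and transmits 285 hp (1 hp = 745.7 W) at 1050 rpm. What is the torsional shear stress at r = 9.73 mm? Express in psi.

12100 psi

ω = 2π·1050/60 = 110.0 rad/s, so T = P/ω = 285×745.7 / 110.0 = 1933 N·m.
J = πd⁴/32 = π(0.0389)⁴/32 = 2.248×10^-7 m⁴.
Shear stress varies linearly with radius: τ = T·r/J = 1933 × 0.00973 / 2.248×10^-7 = 8.366×10^7 Pa.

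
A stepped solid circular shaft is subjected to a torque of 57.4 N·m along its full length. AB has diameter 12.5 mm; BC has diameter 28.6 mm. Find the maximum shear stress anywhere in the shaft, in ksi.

21.7 ksi

Under the same torque, τ_max = 16T/(πd³) is largest where d is smallest — segment AB (d = 12.5 mm).
τ_max = 16·57.40/(π·(0.0125)³) = 1.497×10^8 Pa.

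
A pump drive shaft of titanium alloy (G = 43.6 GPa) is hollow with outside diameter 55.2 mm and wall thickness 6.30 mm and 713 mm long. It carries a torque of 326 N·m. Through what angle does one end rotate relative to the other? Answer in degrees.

J = π(d_o⁴ − d_i⁴)/32 = π(0.0552⁴ − 0.0426⁴)/32 = 5.882×10^-7 m⁴.
θ = T·L/(G·J) = 326.0 × 0.713 / (43.6×10⁹ × 5.882×10^-7) = 9.064×10^-3 rad.

0.519°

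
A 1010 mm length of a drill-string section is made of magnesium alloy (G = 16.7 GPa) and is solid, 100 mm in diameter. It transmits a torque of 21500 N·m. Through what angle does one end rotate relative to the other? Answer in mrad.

132 mrad

J = πd⁴/32 = π(0.100)⁴/32 = 9.817×10^-6 m⁴.
θ = T·L/(G·J) = 21500 × 1.01 / (16.7×10⁹ × 9.817×10^-6) = 0.1324 rad.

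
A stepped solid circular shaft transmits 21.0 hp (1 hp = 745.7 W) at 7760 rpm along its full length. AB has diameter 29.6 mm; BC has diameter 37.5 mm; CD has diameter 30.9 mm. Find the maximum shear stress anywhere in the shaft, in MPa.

ω = 2π·7760/60 = 812.6 rad/s, so T = P/ω = 21.0×745.7 / 812.6 = 19.27 N·m.
Under the same torque, τ_max = 16T/(πd³) is largest where d is smallest — segment AB (d = 29.6 mm).
τ_max = 16·19.27/(π·(0.0296)³) = 3.784×10^6 Pa.

3.78 MPa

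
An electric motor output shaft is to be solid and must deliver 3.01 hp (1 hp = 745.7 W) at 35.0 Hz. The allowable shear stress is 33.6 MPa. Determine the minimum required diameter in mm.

11.6 mm

ω = 2π·35.0 = 219.9 rad/s, so T = P/ω = 3.01×745.7 / 219.9 = 10.21 N·m.
For a solid shaft τ_max = 16T/(πd³), so d = (16T/(π τ_allow))^(1/3) = (16·10.21/(π·3.36×10^7))^(1/3) = 0.01157 m.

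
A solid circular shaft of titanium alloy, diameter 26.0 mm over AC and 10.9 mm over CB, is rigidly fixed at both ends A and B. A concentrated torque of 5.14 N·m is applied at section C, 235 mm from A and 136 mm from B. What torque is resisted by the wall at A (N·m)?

Compatibility: T_A·a/J_AC = T_B·b/J_CB with T_A + T_B = T₀.
J_AC = 4.49×10^-8 m⁴, J_CB = 1.39×10^-9 m⁴, so T_A = T₀·(J_AC/a)/((J_AC/a)+(J_CB/b)) = 4.880 N·m, T_B = 0.2604 N·m.

4.88 N·m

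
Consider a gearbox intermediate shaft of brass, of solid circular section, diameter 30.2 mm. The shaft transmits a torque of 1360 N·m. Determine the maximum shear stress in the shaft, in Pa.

J = πd⁴/32 = π(0.0302)⁴/32 = 8.166×10^-8 m⁴.
τ_max = T·r/J = 1360 × 0.0151 / 8.166×10^-8 = 2.515×10^8 Pa.

2.51e8 Pa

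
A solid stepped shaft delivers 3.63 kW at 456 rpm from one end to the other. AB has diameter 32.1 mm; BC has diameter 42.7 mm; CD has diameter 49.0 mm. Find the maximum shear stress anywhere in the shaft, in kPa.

11700 kPa

ω = 2π·456/60 = 47.75 rad/s, so T = P/ω = 3.63×10³ / 47.75 = 76.02 N·m.
Under the same torque, τ_max = 16T/(πd³) is largest where d is smallest — segment AB (d = 32.1 mm).
τ_max = 16·76.02/(π·(0.0321)³) = 1.170×10^7 Pa.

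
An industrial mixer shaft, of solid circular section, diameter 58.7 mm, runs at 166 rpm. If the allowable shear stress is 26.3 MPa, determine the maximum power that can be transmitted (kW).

J = πd⁴/32 = π(0.0587)⁴/32 = 1.166×10^-6 m⁴.
T_max = τ_allow·J/r = 2.63×10^7 × 1.166×10^-6 / 0.0294 = 1044 N·m.
ω = 2π·166/60 = 17.38 rad/s, so P_max = T_max·ω = 1.816×10^4 W.

18.2 kW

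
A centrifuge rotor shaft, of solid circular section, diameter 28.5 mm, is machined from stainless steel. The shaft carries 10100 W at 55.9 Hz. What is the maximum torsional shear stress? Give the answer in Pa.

6.33e6 Pa

ω = 2π·55.9 = 351.2 rad/s, so T = P/ω = 10100 / 351.2 = 28.76 N·m.
J = πd⁴/32 = π(0.0285)⁴/32 = 6.477×10^-8 m⁴.
τ_max = T·r/J = 28.76 × 0.0143 / 6.477×10^-8 = 6.327×10^6 Pa.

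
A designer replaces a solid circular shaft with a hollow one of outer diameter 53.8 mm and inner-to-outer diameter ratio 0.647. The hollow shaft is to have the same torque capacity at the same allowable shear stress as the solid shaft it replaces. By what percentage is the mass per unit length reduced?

Equal τ_max and T ⇒ the solid shaft needs d_s³ = d_o³(1−k⁴), so d_s = 53.8·(1−0.647⁴)^(1/3) = 50.45 mm.
Area ratio A_h/A_s = d_o²(1−k²)/d_s² = (1−k²)/(1−k⁴)^(2/3) = 0.6611.
Mass saving = 1 − 0.6611 = 33.9 %.

33.9 %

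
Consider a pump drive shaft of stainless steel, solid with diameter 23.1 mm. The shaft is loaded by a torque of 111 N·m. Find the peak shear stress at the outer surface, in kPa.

J = πd⁴/32 = π(0.0231)⁴/32 = 2.795×10^-8 m⁴.
τ_max = T·r/J = 111.0 × 0.0116 / 2.795×10^-8 = 4.586×10^7 Pa.

45900 kPa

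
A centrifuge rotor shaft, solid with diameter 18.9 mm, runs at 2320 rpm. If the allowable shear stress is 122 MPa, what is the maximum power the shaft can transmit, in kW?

J = πd⁴/32 = π(0.0189)⁴/32 = 1.253×10^-8 m⁴.
T_max = τ_allow·J/r = 1.22×10^8 × 1.253×10^-8 / 0.00945 = 161.7 N·m.
ω = 2π·2320/60 = 242.9 rad/s, so P_max = T_max·ω = 3.929×10^4 W.

39.3 kW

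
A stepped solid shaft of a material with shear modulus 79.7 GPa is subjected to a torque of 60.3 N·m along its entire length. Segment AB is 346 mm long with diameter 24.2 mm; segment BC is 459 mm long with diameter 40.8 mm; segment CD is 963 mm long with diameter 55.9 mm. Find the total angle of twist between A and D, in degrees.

J_AB = π(0.0242)⁴/32 = 3.37×10^-8 m⁴; J_BC = π(0.0408)⁴/32 = 2.72×10^-7 m⁴; J_CD = π(0.0559)⁴/32 = 9.59×10^-7 m⁴.
θ = (T/G)·Σ L_i/J_i = (60.30/79.7×10⁹)·(0.346/3.37×10^-8 + 0.459/2.72×10^-7 + 0.963/9.59×10^-7) = 9.811×10^-3 rad.

0.562°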